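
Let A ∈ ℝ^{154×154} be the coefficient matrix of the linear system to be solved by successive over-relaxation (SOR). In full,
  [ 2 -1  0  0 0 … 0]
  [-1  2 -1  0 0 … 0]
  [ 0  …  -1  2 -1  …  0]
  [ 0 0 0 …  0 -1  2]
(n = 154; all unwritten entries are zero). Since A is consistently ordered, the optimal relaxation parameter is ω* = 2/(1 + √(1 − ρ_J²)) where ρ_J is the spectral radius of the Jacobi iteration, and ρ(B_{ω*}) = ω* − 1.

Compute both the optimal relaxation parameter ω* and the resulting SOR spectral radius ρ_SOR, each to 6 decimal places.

ω* = 1.960271, ρ_SOR = 0.960271

n=154: λ(B_J) = 1 − λ(A)/2 = cos(kπ/155); k=1 gives ρ_J = 0.999795.
√(1 − cos²(π/155)) = sin(π/155) ≈ 0.0202670.
So ω* = 2/1.0202670 = 1.960271 (Young).
ρ_SOR = ω* − 1 = 1.960271 − 1 = 0.960271.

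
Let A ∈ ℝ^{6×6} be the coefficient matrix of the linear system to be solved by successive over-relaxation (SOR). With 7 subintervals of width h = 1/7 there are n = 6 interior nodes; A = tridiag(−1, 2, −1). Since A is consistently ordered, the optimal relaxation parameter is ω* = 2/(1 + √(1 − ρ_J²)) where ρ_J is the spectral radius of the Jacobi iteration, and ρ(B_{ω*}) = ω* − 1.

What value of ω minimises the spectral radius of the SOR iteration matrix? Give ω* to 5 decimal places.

With n=6, ρ(Jacobi) = cos(π/7) = 0.90097.
√(1 − cos²(π/7)) = sin(π/7) ≈ 0.433884.
ω* = 2 / (1 + 0.433884) = 2 / 1.433884 ≈ 1.39481.
At ω = 1.39481 every |λ(B_ω)| = ω−1, so ρ_SOR = 0.39481.

ω* = 1.39481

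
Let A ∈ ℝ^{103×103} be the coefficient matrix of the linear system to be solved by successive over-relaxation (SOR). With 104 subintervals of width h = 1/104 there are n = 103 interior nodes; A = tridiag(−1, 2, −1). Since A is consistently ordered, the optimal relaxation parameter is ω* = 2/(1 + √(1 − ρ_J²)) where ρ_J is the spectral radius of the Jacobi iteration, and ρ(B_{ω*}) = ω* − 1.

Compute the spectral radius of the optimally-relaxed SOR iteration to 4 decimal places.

ρ_SOR = 0.9414

½·tridiag(1,0,1) at n=103: λ_k = cos(kπ/104); max |λ| at k=1 ⇒ ρ_J = cos(π/104) ≈ 0.9995.
√(1−ρ_J²) simplifies to sin(π/104) = 0.03020.
[ω*] 2 ÷ (1 + 0.03020) = 2 ÷ 1.03020 = 1.9414.
Hence ρ(B_{ω*}) = 1.9414 − 1 = 0.9414.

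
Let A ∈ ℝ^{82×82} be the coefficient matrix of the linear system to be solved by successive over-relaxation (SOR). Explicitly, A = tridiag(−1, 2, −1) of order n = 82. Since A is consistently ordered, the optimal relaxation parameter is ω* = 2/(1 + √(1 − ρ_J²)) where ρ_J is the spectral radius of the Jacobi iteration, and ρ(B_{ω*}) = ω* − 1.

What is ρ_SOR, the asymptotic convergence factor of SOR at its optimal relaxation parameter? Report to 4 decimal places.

ρ_SOR = 0.9271

spectrum of D⁻¹(L+U) = {cos(kπ/83) : 1≤k≤82}; ρ_J = cos(π/83) = 0.9993.
1 − cos²(π/83) = sin²(π/83) ⇒ √(1−ρ_J²) = sin(π/83) = 0.03784.
ω* = 2/(1+0.03784) = 1.9271
ρ_SOR = ω* − 1 ≈ 0.9271.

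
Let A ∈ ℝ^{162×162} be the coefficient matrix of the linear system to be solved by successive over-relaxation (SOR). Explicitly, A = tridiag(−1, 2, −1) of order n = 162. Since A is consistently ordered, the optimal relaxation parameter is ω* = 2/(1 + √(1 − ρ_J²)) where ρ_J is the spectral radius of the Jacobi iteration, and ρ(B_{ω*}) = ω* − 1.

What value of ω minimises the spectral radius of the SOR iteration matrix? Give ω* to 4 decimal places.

ρ_J = max_k |cos(kπ/163)| = cos(π/163) = 0.9998
√(1−ρ_J²) = |sin(π/163)| = 0.01927
[ω*] 2 ÷ (1 + 0.01927) = 2 ÷ 1.01927 = 1.9622.
and ρ(B_{ω*}) = 1.9622 − 1 = 0.9622.

ω* = 1.9622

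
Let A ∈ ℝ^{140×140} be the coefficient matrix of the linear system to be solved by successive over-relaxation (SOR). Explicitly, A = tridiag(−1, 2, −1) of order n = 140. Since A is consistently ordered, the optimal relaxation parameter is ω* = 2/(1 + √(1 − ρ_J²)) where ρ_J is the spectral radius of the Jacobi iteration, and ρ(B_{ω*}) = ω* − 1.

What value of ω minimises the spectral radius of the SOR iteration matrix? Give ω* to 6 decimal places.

B_J for the 140×140 system has eigenvalues cos(kπ/141); ρ_J = cos(π/141) = 0.999752.
root = sin(π/141) = 0.0222790  (since 1−cos² = sin²).
ω* = 2/(1+0.0222790) = 1.956413
ρ_SOR = ω* − 1 ≈ 0.956413.

ω* = 1.956413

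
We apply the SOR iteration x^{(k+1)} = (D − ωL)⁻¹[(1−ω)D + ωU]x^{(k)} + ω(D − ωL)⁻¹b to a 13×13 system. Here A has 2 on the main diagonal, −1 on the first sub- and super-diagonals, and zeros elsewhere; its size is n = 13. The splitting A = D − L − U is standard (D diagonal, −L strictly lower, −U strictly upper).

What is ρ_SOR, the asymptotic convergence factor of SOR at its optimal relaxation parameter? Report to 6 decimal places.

ρ_J = max_k |cos(kπ/14)| = cos(π/14) = 0.974928
1 − cos²(π/14) = sin²(π/14) ⇒ √(1−ρ_J²) = sin(π/14) = 0.2225209.
So ω* = 2/1.2225209 = 1.635964 (Young).
[ρ_SOR] ω* − 1 = 0.635964.

ρ_SOR = 0.635964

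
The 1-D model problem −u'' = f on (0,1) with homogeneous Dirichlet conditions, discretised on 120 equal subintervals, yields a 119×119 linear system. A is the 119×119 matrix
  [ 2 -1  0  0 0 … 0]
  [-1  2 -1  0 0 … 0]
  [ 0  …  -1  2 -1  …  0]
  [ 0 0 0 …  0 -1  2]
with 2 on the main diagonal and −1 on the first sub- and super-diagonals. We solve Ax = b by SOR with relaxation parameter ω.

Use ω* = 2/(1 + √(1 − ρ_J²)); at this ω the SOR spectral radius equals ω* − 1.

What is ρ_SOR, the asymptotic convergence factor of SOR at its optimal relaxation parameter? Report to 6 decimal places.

ρ_SOR = 0.948982

n=119: λ(B_J) = 1 − λ(A)/2 = cos(kπ/120); k=1 gives ρ_J = 0.999657.
√(1−ρ_J²) simplifies to sin(π/120) = 0.0261769.
[ω*] 2 ÷ (1 + 0.0261769) = 2 ÷ 1.0261769 = 1.948982.
ρ_SOR = ω* − 1 = 1.948982 − 1 = 0.948982.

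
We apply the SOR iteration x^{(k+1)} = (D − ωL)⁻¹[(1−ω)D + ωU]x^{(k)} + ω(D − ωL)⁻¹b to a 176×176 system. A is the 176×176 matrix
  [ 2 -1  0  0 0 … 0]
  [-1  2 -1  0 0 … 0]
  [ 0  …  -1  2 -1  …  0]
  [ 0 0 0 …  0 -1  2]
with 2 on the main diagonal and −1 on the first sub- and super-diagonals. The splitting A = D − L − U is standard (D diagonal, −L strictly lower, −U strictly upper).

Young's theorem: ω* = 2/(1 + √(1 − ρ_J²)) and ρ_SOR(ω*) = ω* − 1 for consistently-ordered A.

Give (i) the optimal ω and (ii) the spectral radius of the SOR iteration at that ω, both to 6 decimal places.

n=176: λ(B_J) = 1 − λ(A)/2 = cos(kπ/177); k=1 gives ρ_J = 0.999842.
√(1−ρ_J²) = |sin(π/177)| = 0.0177482
So ω* = 2/1.0177482 = 1.965123 (Young).
ρ_SOR = ω* − 1 = 1.965123 − 1 = 0.965123.

ω* = 1.965123, ρ_SOR = 0.965123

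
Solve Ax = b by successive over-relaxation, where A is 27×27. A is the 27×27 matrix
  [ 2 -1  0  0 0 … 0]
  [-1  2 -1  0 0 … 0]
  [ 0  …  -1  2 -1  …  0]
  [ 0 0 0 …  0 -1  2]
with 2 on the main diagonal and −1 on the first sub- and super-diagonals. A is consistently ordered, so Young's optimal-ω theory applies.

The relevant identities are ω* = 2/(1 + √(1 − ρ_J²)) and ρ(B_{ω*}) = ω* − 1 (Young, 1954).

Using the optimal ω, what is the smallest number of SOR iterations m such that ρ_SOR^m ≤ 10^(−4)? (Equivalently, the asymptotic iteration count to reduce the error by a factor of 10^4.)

m = 41

ρ_J = max_k |cos(kπ/28)| = cos(π/28) = 0.9937122
√(1−ρ_J²) = |sin(π/28)| = 0.1119645
ω* = 2 / (1 + 0.1119645) = 2 / 1.1119645 ≈ 1.7986186.
ρ_SOR = ω* − 1 = 1.7986186 − 1 = 0.7986186.
(0.7986186)^m ≤ 10^{−4}  ⇒  m·ln(0.7986186) ≤ −4·ln10  ⇒  m ≥ 40.958  ⇒  m = 41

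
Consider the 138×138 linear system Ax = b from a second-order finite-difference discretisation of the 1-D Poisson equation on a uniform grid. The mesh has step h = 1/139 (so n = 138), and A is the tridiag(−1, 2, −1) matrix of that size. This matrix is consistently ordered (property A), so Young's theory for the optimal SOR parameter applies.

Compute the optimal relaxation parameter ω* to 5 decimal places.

ω* = 1.95580

n=138: λ(B_J) = 1 − λ(A)/2 = cos(kπ/139); k=1 gives ρ_J = 0.99974.
√(1 − cos²(π/139)) = sin(π/139) ≈ 0.022599.
So ω* = 2/1.022599 = 1.95580 (Young).
ρ(B_{ω*}) = ω*−1 = 0.95580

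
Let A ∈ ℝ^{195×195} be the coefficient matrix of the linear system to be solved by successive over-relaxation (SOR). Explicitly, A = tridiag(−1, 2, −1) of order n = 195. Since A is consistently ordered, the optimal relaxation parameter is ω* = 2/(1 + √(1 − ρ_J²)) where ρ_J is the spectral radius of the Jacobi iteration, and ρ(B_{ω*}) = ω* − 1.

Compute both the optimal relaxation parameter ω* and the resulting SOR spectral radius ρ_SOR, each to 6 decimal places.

ω* = 1.968450, ρ_SOR = 0.968450

B_J for the 195×195 system has eigenvalues cos(kπ/196); ρ_J = cos(π/196) = 0.999872.
root = sin(π/196) = 0.0160278  (since 1−cos² = sin²).
[ω*] 2 ÷ (1 + 0.0160278) = 2 ÷ 1.0160278 = 1.968450.
and ρ(B_{ω*}) = 1.968450 − 1 = 0.968450.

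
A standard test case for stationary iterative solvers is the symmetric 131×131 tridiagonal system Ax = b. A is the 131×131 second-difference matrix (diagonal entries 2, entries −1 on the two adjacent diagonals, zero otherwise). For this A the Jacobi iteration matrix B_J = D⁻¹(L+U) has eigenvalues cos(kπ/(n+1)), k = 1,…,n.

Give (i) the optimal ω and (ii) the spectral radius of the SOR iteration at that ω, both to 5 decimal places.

B_J for the 131×131 system has eigenvalues cos(kπ/132); ρ_J = cos(π/132) = 0.99972.
√(1−ρ_J²) simplifies to sin(π/132) = 0.023798.
ω* = 2 / (1 + 0.023798) = 2 / 1.023798 ≈ 1.95351.
ρ_SOR = ω* − 1 = 1.95351 − 1 = 0.95351.

ω* = 1.95351, ρ_SOR = 0.95351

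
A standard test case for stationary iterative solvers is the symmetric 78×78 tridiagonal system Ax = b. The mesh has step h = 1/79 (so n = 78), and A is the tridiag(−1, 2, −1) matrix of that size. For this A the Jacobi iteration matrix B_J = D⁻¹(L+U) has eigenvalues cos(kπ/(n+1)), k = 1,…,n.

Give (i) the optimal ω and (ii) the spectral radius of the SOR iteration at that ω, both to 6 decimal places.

ω* = 1.923527, ρ_SOR = 0.923527

n=78: λ(B_J) = 1 − λ(A)/2 = cos(kπ/79); k=1 gives ρ_J = 0.999209.
√(1−ρ_J²) = |sin(π/79)| = 0.0397565
Then 2/(1+√(1−ρ_J²)) = 2/(1+0.0397565); ω* = 2/1.0397565 = 1.923527.
At ω = 1.923527 every |λ(B_ω)| = ω−1, so ρ_SOR = 0.923527.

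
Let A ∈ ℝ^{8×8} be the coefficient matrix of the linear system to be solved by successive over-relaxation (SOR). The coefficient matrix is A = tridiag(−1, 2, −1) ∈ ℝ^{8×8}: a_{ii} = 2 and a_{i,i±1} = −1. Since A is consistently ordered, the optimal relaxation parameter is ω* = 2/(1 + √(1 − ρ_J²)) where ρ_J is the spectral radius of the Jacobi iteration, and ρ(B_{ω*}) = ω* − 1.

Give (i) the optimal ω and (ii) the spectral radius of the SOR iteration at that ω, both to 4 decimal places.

ω* = 1.4903, ρ_SOR = 0.4903

½·tridiag(1,0,1) at n=8: λ_k = cos(kπ/9); max |λ| at k=1 ⇒ ρ_J = cos(π/9) ≈ 0.9397.
√(1−ρ_J²) simplifies to sin(π/9) = 0.34202.
ω* = 2 / (1 + 0.34202) = 2 / 1.34202 ≈ 1.4903.
[ρ_SOR] ω* − 1 = 0.4903.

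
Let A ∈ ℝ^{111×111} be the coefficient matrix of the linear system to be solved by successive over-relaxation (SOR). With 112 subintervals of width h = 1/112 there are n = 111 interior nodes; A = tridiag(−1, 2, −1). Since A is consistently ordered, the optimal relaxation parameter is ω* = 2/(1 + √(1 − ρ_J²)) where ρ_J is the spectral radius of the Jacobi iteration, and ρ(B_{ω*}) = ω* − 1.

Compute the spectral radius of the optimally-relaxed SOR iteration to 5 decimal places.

With n=111, ρ(Jacobi) = cos(π/112) = 0.99961.
√(1 − cos²(π/112)) = sin(π/112) ≈ 0.028046.
Then 2/(1+√(1−ρ_J²)) = 2/(1+0.028046); ω* = 2/1.028046 = 1.94544.
ρ(B_{ω*}) = ω*−1 = 0.94544

ρ_SOR = 0.94544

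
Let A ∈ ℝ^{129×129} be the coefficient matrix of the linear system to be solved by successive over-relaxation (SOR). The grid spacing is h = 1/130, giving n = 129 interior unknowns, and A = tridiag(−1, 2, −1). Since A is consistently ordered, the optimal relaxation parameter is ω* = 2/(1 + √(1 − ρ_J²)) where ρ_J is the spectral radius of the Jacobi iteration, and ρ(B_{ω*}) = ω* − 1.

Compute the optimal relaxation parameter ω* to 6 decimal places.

n=129: λ(B_J) = 1 − λ(A)/2 = cos(kπ/130); k=1 gives ρ_J = 0.999708.
√(1−ρ_J²) = |sin(π/130)| = 0.0241637
So ω* = 2/1.0241637 = 1.952813 (Young).
and ρ(B_{ω*}) = 1.952813 − 1 = 0.952813.

ω* = 1.952813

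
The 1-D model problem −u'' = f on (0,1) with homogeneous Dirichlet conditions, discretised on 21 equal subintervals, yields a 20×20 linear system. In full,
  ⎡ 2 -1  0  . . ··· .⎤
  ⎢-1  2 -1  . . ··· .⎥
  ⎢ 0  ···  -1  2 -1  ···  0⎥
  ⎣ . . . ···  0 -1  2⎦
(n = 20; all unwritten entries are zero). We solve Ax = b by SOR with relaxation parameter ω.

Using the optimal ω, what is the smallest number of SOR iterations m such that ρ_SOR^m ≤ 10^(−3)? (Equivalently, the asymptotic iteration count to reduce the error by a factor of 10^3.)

m = 24

[ρ_J] n=20: ρ(B_J) = cos(π/(n+1)) = cos(π/21) = 0.9888308.
√(1−ρ_J²) = |sin(π/21)| = 0.1490423
ω* = 2/(1+0.1490423) = 1.7405800
and ρ(B_{ω*}) = 1.7405800 − 1 = 0.7405800.
m ≥ 3·ln10 / (−ln 0.7405800) = 23.001; smallest integer m = 24.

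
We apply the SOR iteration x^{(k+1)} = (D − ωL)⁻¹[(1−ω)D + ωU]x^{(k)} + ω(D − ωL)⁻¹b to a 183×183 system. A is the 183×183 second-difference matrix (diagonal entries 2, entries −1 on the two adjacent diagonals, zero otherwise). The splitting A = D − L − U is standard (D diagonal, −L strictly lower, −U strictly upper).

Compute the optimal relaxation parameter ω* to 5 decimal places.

ω* = 1.96643

n=183: λ(B_J) = 1 − λ(A)/2 = cos(kπ/184); k=1 gives ρ_J = 0.99985.
√(1−ρ_J²) = |sin(π/184)| = 0.017073
ω* = 2/(1+0.017073) = 1.96643
and ρ(B_{ω*}) = 1.96643 − 1 = 0.96643.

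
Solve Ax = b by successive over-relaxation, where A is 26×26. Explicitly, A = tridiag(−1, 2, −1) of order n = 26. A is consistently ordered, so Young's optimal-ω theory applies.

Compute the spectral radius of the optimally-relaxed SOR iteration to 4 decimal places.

ρ_SOR = 0.7920

spectrum of D⁻¹(L+U) = {cos(kπ/27) : 1≤k≤26}; ρ_J = cos(π/27) = 0.9932.
√(1−ρ_J²) simplifies to sin(π/27) = 0.11609.
ω* = 2 / (1 + 0.11609) = 2 / 1.11609 ≈ 1.7920.
At ω = 1.7920 every |λ(B_ω)| = ω−1, so ρ_SOR = 0.7920.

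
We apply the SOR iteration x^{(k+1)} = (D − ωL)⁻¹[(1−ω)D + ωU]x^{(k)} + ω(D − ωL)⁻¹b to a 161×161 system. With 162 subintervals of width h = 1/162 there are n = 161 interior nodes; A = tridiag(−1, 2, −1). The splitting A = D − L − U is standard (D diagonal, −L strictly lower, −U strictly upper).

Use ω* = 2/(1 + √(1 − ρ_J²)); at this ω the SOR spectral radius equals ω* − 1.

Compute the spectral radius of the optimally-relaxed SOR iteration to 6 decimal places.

With n=161, ρ(Jacobi) = cos(π/162) = 0.999812.
√(1−ρ_J²) simplifies to sin(π/162) = 0.0193913.
ω* = 2 / (1 + 0.0193913) = 2 / 1.0193913 ≈ 1.961955.
ρ_SOR = ω* − 1 ≈ 0.961955.

ρ_SOR = 0.961955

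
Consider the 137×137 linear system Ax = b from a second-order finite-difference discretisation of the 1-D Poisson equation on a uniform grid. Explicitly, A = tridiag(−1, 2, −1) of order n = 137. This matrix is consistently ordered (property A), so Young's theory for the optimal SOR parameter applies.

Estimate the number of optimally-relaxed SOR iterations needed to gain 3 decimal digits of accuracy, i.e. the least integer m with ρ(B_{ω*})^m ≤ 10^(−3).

ρ_J = max_k |cos(kπ/138)| = cos(π/138) = 0.9997409
√(1 − cos²(π/138)) = sin(π/138) ≈ 0.0227632.
Then 2/(1+√(1−ρ_J²)) = 2/(1+0.0227632); ω* = 2/1.0227632 = 1.9554869.
ρ(B_{ω*}) = ω*−1 = 0.9554869
3·ln10 = 6.90776; −ln(0.9554869) = 0.0455342; m = ⌈6.90776/0.0455342⌉ = ⌈151.705⌉ = 152.

m = 152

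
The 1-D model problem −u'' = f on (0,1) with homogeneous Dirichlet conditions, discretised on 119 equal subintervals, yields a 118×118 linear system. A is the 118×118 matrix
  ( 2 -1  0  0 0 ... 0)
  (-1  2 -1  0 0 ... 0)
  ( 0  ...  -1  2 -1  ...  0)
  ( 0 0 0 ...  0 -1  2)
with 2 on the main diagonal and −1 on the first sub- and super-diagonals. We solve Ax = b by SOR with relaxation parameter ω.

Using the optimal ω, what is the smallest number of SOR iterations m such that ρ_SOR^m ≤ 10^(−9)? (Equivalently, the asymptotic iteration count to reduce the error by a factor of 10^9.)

B_J for the 118×118 system has eigenvalues cos(kπ/119); ρ_J = cos(π/119) = 0.9996515.
1 − cos²(π/119) = sin²(π/119) ⇒ √(1−ρ_J²) = sin(π/119) = 0.0263969.
So ω* = 2/1.0263969 = 1.9485640 (Young).
ρ_SOR = ω* − 1 ≈ 0.9485640.
(0.9485640)^m ≤ 10^{−9}  ⇒  m·ln(0.9485640) ≤ −9·ln10  ⇒  m ≥ 392.442  ⇒  m = 393

m = 393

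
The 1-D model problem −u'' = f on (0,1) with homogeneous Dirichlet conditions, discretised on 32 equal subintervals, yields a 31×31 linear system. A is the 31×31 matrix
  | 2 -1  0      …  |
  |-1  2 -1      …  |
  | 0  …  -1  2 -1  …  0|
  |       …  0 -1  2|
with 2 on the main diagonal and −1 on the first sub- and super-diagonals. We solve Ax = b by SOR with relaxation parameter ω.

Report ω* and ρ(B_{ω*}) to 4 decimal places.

ω* = 1.8215, ρ_SOR = 0.8215

n=31: λ(B_J) = 1 − λ(A)/2 = cos(kπ/32); k=1 gives ρ_J = 0.9952.
root = sin(π/32) = 0.09802  (since 1−cos² = sin²).
ω* = 2/(1+0.09802) = 1.8215
and ρ(B_{ω*}) = 1.8215 − 1 = 0.8215.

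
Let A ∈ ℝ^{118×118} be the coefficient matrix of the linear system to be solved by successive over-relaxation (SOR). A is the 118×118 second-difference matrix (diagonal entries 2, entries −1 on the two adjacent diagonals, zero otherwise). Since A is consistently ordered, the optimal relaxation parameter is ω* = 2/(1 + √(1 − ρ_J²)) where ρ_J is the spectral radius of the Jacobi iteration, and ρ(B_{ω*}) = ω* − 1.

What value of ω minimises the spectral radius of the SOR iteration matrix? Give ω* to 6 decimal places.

ω* = 1.948564

½·tridiag(1,0,1) at n=118: λ_k = cos(kπ/119); max |λ| at k=1 ⇒ ρ_J = cos(π/119) ≈ 0.999652.
√(1−ρ_J²) simplifies to sin(π/119) = 0.0263969.
ω* = 2 / (1 + 0.0263969) = 2 / 1.0263969 ≈ 1.948564.
ρ(B_{ω*}) = ω*−1 = 0.948564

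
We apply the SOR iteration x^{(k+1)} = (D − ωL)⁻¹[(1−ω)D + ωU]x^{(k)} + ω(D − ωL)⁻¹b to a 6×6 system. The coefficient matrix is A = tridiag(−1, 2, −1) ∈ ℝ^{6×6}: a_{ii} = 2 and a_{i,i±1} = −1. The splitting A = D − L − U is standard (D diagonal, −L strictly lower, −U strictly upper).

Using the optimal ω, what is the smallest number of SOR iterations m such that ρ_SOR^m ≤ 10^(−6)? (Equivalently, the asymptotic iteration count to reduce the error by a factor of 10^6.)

m = 15

ρ_J = max_k |cos(kπ/7)| = cos(π/7) = 0.9009689
√(1−ρ_J²) simplifies to sin(π/7) = 0.4338837.
Young: ω* = 2/(1+√(1−ρ_J²)) = 2/(1+0.4338837) = 2/1.4338837 = 1.3948133.
[ρ_SOR] ω* − 1 = 0.3948133.
(0.3948133)^m ≤ 10^{−6}  ⇒  m·ln(0.3948133) ≤ −6·ln10  ⇒  m ≥ 14.866  ⇒  m = 15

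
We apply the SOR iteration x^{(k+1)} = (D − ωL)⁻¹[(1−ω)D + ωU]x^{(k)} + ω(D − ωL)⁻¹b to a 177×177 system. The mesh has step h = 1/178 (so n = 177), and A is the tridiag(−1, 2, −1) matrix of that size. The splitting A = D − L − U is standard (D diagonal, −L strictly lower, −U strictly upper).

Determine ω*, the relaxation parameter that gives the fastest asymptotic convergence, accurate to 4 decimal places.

ω* = 1.9653

B_J for the 177×177 system has eigenvalues cos(kπ/178); ρ_J = cos(π/178) = 0.9998.
√(1−ρ_J²) = |sin(π/178)| = 0.01765
Then 2/(1+√(1−ρ_J²)) = 2/(1+0.01765); ω* = 2/1.01765 = 1.9653.
ρ_SOR = ω* − 1 = 1.9653 − 1 = 0.9653.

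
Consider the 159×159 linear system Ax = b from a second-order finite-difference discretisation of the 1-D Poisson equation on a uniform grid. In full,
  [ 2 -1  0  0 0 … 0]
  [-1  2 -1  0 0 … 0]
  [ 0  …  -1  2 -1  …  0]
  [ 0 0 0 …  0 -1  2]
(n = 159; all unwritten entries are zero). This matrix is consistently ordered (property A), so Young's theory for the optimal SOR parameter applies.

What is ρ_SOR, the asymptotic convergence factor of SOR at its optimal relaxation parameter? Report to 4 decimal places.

ρ_J = max_k |cos(kπ/160)| = cos(π/160) = 0.9998
1 − cos²(π/160) = sin²(π/160) ⇒ √(1−ρ_J²) = sin(π/160) = 0.01963.
Then 2/(1+√(1−ρ_J²)) = 2/(1+0.01963); ω* = 2/1.01963 = 1.9615.
At ω = 1.9615 every |λ(B_ω)| = ω−1, so ρ_SOR = 0.9615.

ρ_SOR = 0.9615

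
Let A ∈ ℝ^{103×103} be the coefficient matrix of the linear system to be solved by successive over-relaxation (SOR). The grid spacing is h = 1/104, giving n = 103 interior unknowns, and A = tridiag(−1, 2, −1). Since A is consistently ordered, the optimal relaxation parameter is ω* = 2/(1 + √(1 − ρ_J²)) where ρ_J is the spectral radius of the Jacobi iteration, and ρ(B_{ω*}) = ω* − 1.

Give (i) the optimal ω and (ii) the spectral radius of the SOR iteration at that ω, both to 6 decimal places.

ω* = 1.941365, ρ_SOR = 0.941365

ρ_J = max_k |cos(kπ/104)| = cos(π/104) = 0.999544
√(1−ρ_J²) simplifies to sin(π/104) = 0.0302030.
ω* = 2/(1+0.0302030) = 1.941365
ρ_SOR = ω* − 1 ≈ 0.941365.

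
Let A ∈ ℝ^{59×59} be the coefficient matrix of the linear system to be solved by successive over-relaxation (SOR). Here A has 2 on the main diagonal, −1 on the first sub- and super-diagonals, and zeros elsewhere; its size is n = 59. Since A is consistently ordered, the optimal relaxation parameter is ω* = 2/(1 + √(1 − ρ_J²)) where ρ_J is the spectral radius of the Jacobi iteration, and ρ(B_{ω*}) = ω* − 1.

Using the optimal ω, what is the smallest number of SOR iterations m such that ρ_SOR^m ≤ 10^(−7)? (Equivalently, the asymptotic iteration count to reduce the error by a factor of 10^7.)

m = 154

[ρ_J] n=59: ρ(B_J) = cos(π/(n+1)) = cos(π/60) = 0.9986295.
1 − cos²(π/60) = sin²(π/60) ⇒ √(1−ρ_J²) = sin(π/60) = 0.0523360.
ω* = 2/(1 + 0.0523360) = 2/1.0523360 = 1.9005337.
ρ(B_{ω*}) = ω*−1 = 0.9005337
ρ_SOR^m ≤ 10^(−7) ⇔ m ≥ 7·ln10/(−ln 0.9005337) = 16.1181/0.104768 = 153.846; m = ⌈153.846⌉ = 154.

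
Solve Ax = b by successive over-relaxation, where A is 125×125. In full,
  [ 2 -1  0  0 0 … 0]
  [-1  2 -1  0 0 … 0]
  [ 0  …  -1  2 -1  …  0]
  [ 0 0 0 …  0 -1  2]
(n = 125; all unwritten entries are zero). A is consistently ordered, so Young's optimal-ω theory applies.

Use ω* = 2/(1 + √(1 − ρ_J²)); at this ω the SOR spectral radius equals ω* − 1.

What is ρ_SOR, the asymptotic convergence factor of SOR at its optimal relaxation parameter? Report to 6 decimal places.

ρ_J = max_k |cos(kπ/126)| = cos(π/126) = 0.999689
√(1 − cos²(π/126)) = sin(π/126) ≈ 0.0249307.
So ω* = 2/1.0249307 = 1.951351 (Young).
At ω = 1.951351 every |λ(B_ω)| = ω−1, so ρ_SOR = 0.951351.

ρ_SOR = 0.951351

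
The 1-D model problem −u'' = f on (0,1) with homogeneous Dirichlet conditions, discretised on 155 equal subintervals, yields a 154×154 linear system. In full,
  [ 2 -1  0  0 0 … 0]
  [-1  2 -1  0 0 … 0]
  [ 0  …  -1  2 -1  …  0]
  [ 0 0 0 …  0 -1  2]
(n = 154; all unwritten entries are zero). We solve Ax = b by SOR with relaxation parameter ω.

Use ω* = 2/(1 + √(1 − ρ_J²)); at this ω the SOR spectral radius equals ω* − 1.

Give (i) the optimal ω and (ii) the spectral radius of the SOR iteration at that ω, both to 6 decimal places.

n=154: λ(B_J) = 1 − λ(A)/2 = cos(kπ/155); k=1 gives ρ_J = 0.999795.
√(1 − cos²(π/155)) = sin(π/155) ≈ 0.0202670.
[ω*] 2 ÷ (1 + 0.0202670) = 2 ÷ 1.0202670 = 1.960271.
ρ(B_{ω*}) = ω*−1 = 0.960271

ω* = 1.960271, ρ_SOR = 0.960271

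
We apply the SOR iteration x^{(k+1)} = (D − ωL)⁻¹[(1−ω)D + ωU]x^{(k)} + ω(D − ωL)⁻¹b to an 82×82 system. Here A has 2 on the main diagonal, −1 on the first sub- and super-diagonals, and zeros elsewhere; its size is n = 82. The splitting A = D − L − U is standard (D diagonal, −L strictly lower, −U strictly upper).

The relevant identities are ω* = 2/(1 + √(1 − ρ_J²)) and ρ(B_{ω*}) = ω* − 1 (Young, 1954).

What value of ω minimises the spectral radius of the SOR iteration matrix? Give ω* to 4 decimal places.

spectrum of D⁻¹(L+U) = {cos(kπ/83) : 1≤k≤82}; ρ_J = cos(π/83) = 0.9993.
root = sin(π/83) = 0.03784  (since 1−cos² = sin²).
ω* = 2/(1 + 0.03784) = 2/1.03784 = 1.9271.
At ω = 1.9271 every |λ(B_ω)| = ω−1, so ρ_SOR = 0.9271.

ω* = 1.9271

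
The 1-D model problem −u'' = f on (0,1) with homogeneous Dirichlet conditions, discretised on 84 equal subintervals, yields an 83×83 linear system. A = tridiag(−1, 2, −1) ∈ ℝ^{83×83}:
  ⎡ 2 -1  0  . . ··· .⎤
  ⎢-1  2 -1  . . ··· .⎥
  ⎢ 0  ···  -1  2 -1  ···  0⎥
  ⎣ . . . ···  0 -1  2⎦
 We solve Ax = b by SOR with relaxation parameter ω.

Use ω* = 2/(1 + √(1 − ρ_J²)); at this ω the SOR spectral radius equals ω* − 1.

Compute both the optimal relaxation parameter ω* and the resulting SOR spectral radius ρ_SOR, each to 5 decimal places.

[ρ_J] n=83: ρ(B_J) = cos(π/(n+1)) = cos(π/84) = 0.99930.
root = sin(π/84) = 0.037391  (since 1−cos² = sin²).
So ω* = 2/1.037391 = 1.92791 (Young).
ρ(B_{ω*}) = ω*−1 = 0.92791

ω* = 1.92791, ρ_SOR = 0.92791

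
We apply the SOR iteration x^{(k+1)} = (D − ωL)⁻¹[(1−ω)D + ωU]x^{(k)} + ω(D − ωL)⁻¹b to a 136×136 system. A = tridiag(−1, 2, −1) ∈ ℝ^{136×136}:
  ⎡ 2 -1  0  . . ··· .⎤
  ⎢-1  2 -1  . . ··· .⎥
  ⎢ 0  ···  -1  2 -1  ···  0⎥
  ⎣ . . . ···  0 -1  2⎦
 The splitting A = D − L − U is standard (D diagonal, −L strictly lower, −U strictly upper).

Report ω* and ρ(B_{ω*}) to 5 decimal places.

ρ_J = max_k |cos(kπ/137)| = cos(π/137) = 0.99974
√(1−ρ_J²) = |sin(π/137)| = 0.022929
Then 2/(1+√(1−ρ_J²)) = 2/(1+0.022929); ω* = 2/1.022929 = 1.95517.
ρ(B_{ω*}) = ω*−1 = 0.95517

ω* = 1.95517, ρ_SOR = 0.95517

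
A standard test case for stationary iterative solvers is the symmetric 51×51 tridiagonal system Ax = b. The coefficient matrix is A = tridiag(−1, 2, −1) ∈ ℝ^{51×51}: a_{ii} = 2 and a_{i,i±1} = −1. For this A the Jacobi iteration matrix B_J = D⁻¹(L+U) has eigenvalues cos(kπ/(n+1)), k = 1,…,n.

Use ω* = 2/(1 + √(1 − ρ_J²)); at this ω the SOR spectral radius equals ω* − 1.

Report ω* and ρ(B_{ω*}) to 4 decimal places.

With n=51, ρ(Jacobi) = cos(π/52) = 0.9982.
√(1 − cos²(π/52)) = sin(π/52) ≈ 0.06038.
ω* = 2 / (1 + 0.06038) = 2 / 1.06038 ≈ 1.8861.
ρ_SOR = ω* − 1 = 1.8861 − 1 = 0.8861.

ω* = 1.8861, ρ_SOR = 0.8861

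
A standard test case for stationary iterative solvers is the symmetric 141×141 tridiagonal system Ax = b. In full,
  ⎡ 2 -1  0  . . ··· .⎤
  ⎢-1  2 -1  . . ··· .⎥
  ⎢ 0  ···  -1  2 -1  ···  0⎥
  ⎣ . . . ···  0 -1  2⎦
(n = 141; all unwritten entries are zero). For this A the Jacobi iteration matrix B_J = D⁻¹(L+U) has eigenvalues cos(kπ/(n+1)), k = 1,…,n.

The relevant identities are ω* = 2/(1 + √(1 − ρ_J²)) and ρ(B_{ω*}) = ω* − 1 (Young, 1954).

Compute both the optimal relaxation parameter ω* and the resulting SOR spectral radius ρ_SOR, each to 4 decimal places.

[ρ_J] n=141: ρ(B_J) = cos(π/(n+1)) = cos(π/142) = 0.9998.
√(1−ρ_J²) = |sin(π/142)| = 0.02212
[ω*] 2 ÷ (1 + 0.02212) = 2 ÷ 1.02212 = 1.9567.
[ρ_SOR] ω* − 1 = 0.9567.

ω* = 1.9567, ρ_SOR = 0.9567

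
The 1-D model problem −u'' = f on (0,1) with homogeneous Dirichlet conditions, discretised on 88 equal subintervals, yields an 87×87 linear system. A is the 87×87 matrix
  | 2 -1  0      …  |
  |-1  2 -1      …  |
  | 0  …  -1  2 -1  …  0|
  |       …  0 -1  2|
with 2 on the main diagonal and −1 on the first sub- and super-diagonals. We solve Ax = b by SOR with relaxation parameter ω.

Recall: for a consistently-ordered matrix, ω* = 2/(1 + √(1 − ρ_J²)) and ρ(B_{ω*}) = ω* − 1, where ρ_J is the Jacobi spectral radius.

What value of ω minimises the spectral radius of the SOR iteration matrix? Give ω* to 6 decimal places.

ρ_J = max_k |cos(kπ/88)| = cos(π/88) = 0.999363
√(1−ρ_J²) simplifies to sin(π/88) = 0.0356923.
ω* = 2/(1+0.0356923) = 1.931075
Hence ρ(B_{ω*}) = 1.931075 − 1 = 0.931075.

ω* = 1.931075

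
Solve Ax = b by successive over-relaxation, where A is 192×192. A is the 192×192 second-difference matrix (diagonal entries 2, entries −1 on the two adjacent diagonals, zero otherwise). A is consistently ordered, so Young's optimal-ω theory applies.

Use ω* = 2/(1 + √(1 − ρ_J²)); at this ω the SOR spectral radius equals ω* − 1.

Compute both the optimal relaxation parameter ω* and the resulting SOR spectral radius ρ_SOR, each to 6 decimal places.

spectrum of D⁻¹(L+U) = {cos(kπ/193) : 1≤k≤192}; ρ_J = cos(π/193) = 0.999868.
1 − cos²(π/193) = sin²(π/193) ⇒ √(1−ρ_J²) = sin(π/193) = 0.0162770.
Young: ω* = 2/(1+√(1−ρ_J²)) = 2/(1+0.0162770) = 2/1.0162770 = 1.967967.
Hence ρ(B_{ω*}) = 1.967967 − 1 = 0.967967.

ω* = 1.967967, ρ_SOR = 0.967967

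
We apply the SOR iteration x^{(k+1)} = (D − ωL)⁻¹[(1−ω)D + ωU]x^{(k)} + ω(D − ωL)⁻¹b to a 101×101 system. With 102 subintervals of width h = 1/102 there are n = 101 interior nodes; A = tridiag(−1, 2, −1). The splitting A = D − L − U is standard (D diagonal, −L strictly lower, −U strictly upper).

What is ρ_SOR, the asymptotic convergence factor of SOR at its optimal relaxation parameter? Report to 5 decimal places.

ρ_J = max_k |cos(kπ/102)| = cos(π/102) = 0.99953
root = sin(π/102) = 0.030795  (since 1−cos² = sin²).
ω* = 2 / (1 + 0.030795) = 2 / 1.030795 ≈ 1.94025.
Hence ρ(B_{ω*}) = 1.94025 − 1 = 0.94025.

ρ_SOR = 0.94025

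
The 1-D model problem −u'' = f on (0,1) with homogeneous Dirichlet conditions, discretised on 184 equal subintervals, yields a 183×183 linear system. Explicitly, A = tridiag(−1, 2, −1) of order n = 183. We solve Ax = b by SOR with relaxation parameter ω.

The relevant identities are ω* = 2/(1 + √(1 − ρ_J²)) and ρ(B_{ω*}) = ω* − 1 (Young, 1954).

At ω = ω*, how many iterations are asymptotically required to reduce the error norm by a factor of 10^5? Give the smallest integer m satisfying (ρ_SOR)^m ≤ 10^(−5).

m = 338

n=183: λ(B_J) = 1 − λ(A)/2 = cos(kπ/184); k=1 gives ρ_J = 0.9998542.
√(1 − cos²(π/184)) = sin(π/184) ≈ 0.0170730.
Young: ω* = 2/(1+√(1−ρ_J²)) = 2/(1+0.0170730) = 2/1.0170730 = 1.9664272.
ρ_SOR = ω* − 1 ≈ 0.9664272.
ρ_SOR^m ≤ 10^(−5) ⇔ m ≥ 5·ln10/(−ln 0.9664272) = 11.5129/0.0341493 = 337.134; m = ⌈337.134⌉ = 338.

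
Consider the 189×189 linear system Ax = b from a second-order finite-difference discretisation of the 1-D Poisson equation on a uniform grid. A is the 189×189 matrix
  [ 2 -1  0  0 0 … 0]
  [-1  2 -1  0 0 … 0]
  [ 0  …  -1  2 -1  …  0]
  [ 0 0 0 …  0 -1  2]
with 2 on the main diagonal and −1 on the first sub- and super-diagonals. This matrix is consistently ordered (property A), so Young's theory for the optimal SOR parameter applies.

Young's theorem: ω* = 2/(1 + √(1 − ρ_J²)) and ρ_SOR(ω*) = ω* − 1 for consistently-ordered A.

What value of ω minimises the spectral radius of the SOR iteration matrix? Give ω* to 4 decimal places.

ω* = 1.9675

With n=189, ρ(Jacobi) = cos(π/190) = 0.9999.
1 − cos²(π/190) = sin²(π/190) ⇒ √(1−ρ_J²) = sin(π/190) = 0.01653.
ω* = 2/(1+0.01653) = 1.9675
ρ(B_{ω*}) = ω*−1 = 0.9675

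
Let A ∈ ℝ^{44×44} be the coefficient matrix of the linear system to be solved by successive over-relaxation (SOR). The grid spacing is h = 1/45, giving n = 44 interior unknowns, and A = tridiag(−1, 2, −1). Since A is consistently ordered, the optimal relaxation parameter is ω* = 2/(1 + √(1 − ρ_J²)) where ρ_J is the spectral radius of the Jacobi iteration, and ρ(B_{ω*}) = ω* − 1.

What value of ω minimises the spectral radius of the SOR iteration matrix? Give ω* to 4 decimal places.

[ρ_J] n=44: ρ(B_J) = cos(π/(n+1)) = cos(π/45) = 0.9976.
√(1 − cos²(π/45)) = sin(π/45) ≈ 0.06976.
Then 2/(1+√(1−ρ_J²)) = 2/(1+0.06976); ω* = 2/1.06976 = 1.8696.
[ρ_SOR] ω* − 1 = 0.8696.

ω* = 1.8696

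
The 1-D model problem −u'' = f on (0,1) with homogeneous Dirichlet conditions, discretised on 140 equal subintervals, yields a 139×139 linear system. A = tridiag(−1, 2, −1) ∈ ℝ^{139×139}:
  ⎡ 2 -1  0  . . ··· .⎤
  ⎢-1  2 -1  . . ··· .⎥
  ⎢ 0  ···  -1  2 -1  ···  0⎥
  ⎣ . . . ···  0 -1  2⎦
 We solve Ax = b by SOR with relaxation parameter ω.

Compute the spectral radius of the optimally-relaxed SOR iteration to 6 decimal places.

ρ_SOR = 0.956109

[ρ_J] n=139: ρ(B_J) = cos(π/(n+1)) = cos(π/140) = 0.999748.
1 − cos²(π/140) = sin²(π/140) ⇒ √(1−ρ_J²) = sin(π/140) = 0.0224381.
Then 2/(1+√(1−ρ_J²)) = 2/(1+0.0224381); ω* = 2/1.0224381 = 1.956109.
Hence ρ(B_{ω*}) = 1.956109 − 1 = 0.956109.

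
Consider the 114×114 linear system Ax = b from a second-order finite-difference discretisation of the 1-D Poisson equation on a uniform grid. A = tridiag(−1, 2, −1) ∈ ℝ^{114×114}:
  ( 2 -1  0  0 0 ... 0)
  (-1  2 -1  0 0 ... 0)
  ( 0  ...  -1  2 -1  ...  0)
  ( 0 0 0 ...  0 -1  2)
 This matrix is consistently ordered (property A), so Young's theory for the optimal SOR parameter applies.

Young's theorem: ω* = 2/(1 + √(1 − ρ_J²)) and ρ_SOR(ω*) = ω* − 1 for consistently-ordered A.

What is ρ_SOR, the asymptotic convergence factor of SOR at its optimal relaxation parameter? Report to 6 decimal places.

B_J for the 114×114 system has eigenvalues cos(kπ/115); ρ_J = cos(π/115) = 0.999627.
√(1−ρ_J²) simplifies to sin(π/115) = 0.0273148.
[ω*] 2 ÷ (1 + 0.0273148) = 2 ÷ 1.0273148 = 1.946823.
ρ_SOR = ω* − 1 ≈ 0.946823.

ρ_SOR = 0.946823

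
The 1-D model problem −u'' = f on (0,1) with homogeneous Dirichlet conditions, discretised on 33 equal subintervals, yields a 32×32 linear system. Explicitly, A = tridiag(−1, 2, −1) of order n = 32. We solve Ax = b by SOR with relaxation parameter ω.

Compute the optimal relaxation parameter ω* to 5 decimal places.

½·tridiag(1,0,1) at n=32: λ_k = cos(kπ/33); max |λ| at k=1 ⇒ ρ_J = cos(π/33) ≈ 0.99547.
root = sin(π/33) = 0.095056  (since 1−cos² = sin²).
ω* = 2 / (1 + 0.095056) = 2 / 1.095056 ≈ 1.82639.
[ρ_SOR] ω* − 1 = 0.82639.

ω* = 1.82639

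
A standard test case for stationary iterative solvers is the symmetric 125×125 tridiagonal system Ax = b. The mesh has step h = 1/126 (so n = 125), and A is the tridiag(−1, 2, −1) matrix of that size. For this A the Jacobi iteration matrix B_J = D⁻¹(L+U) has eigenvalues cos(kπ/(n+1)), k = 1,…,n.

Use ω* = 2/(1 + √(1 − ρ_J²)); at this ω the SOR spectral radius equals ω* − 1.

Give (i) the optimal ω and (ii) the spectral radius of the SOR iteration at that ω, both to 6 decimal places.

spectrum of D⁻¹(L+U) = {cos(kπ/126) : 1≤k≤125}; ρ_J = cos(π/126) = 0.999689.
√(1 − cos²(π/126)) = sin(π/126) ≈ 0.0249307.
Young: ω* = 2/(1+√(1−ρ_J²)) = 2/(1+0.0249307) = 2/1.0249307 = 1.951351.
ρ_SOR = ω* − 1 ≈ 0.951351.

ω* = 1.951351, ρ_SOR = 0.951351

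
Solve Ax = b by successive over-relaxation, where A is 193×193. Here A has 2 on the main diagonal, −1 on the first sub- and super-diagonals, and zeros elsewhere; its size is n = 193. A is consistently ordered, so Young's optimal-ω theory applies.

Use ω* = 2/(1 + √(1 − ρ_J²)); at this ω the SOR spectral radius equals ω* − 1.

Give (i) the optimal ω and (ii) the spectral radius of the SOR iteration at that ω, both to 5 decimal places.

With n=193, ρ(Jacobi) = cos(π/194) = 0.99987.
1 − cos²(π/194) = sin²(π/194) ⇒ √(1−ρ_J²) = sin(π/194) = 0.016193.
Then 2/(1+√(1−ρ_J²)) = 2/(1+0.016193); ω* = 2/1.016193 = 1.96813.
ρ_SOR = ω* − 1 = 1.96813 − 1 = 0.96813.

ω* = 1.96813, ρ_SOR = 0.96813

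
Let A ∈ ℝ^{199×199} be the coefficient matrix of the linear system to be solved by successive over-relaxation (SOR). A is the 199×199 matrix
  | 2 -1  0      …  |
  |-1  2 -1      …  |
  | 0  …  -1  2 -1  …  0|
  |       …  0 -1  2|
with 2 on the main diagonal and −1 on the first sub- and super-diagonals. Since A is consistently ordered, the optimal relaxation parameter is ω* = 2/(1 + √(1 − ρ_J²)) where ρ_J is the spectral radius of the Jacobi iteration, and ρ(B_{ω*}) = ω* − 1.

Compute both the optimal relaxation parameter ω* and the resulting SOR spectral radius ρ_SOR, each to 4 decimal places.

ω* = 1.9691, ρ_SOR = 0.9691

B_J for the 199×199 system has eigenvalues cos(kπ/200); ρ_J = cos(π/200) = 0.9999.
1 − cos²(π/200) = sin²(π/200) ⇒ √(1−ρ_J²) = sin(π/200) = 0.01571.
Then 2/(1+√(1−ρ_J²)) = 2/(1+0.01571); ω* = 2/1.01571 = 1.9691.
and ρ(B_{ω*}) = 1.9691 − 1 = 0.9691.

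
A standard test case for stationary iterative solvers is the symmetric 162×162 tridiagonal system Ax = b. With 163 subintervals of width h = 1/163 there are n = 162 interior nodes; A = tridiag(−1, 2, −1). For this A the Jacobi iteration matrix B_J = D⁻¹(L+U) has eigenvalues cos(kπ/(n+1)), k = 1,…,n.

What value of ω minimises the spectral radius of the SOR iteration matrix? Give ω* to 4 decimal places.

ω* = 1.9622

½·tridiag(1,0,1) at n=162: λ_k = cos(kπ/163); max |λ| at k=1 ⇒ ρ_J = cos(π/163) ≈ 0.9998.
root = sin(π/163) = 0.01927  (since 1−cos² = sin²).
ω* = 2/(1+0.01927) = 1.9622
Hence ρ(B_{ω*}) = 1.9622 − 1 = 0.9622.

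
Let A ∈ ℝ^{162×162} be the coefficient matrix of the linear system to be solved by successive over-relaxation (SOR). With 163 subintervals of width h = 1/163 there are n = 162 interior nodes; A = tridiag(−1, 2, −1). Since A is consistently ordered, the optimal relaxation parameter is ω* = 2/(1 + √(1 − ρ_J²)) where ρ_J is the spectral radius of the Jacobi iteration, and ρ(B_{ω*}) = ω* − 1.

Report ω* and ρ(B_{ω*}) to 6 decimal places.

½·tridiag(1,0,1) at n=162: λ_k = cos(kπ/163); max |λ| at k=1 ⇒ ρ_J = cos(π/163) ≈ 0.999814.
√(1 − cos²(π/163)) = sin(π/163) ≈ 0.0192724.
Young: ω* = 2/(1+√(1−ρ_J²)) = 2/(1+0.0192724) = 2/1.0192724 = 1.962184.
ρ_SOR = ω* − 1 ≈ 0.962184.

ω* = 1.962184, ρ_SOR = 0.962184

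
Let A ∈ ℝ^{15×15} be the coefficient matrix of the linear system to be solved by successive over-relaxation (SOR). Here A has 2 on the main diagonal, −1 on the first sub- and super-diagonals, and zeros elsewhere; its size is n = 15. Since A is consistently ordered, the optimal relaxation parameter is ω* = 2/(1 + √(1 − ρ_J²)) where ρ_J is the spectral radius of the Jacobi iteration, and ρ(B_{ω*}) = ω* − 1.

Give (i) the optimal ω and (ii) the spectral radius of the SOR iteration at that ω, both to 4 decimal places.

spectrum of D⁻¹(L+U) = {cos(kπ/16) : 1≤k≤15}; ρ_J = cos(π/16) = 0.9808.
root = sin(π/16) = 0.19509  (since 1−cos² = sin²).
So ω* = 2/1.19509 = 1.6735 (Young).
ρ_SOR = ω* − 1 ≈ 0.6735.

ω* = 1.6735, ρ_SOR = 0.6735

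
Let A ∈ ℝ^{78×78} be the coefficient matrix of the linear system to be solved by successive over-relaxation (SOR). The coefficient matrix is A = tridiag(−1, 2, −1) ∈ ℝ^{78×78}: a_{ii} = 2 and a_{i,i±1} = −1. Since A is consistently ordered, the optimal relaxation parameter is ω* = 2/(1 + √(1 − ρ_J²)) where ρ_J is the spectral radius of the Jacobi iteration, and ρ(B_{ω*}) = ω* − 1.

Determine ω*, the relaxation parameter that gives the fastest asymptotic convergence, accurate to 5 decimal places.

spectrum of D⁻¹(L+U) = {cos(kπ/79) : 1≤k≤78}; ρ_J = cos(π/79) = 0.99921.
1 − cos²(π/79) = sin²(π/79) ⇒ √(1−ρ_J²) = sin(π/79) = 0.039757.
Young: ω* = 2/(1+√(1−ρ_J²)) = 2/(1+0.039757) = 2/1.039757 = 1.92353.
ρ(B_{ω*}) = ω*−1 = 0.92353

ω* = 1.92353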